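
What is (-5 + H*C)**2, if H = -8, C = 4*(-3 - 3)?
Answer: 34969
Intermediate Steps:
C = -24 (C = 4*(-6) = -24)
(-5 + H*C)**2 = (-5 - 8*(-24))**2 = (-5 + 192)**2 = 187**2 = 34969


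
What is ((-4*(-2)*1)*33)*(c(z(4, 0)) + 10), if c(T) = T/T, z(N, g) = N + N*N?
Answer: 2904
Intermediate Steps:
z(N, g) = N + N**2
c(T) = 1
((-4*(-2)*1)*33)*(c(z(4, 0)) + 10) = ((-4*(-2)*1)*33)*(1 + 10) = ((8*1)*33)*11 = (8*33)*11 = 264*11 = 2904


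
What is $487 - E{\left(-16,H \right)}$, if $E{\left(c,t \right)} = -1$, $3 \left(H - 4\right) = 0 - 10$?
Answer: $488$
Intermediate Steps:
$H = \frac{2}{3}$ ($H = 4 + \frac{0 - 10}{3} = 4 + \frac{1}{3} \left(-10\right) = 4 - \frac{10}{3} = \frac{2}{3} \approx 0.66667$)
$487 - E{\left(-16,H \right)} = 487 - -1 = 487 + 1 = 488$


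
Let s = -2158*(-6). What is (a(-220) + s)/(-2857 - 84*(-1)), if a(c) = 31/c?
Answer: -60607/12980 ≈ -4.6693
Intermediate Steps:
s = 12948
(a(-220) + s)/(-2857 - 84*(-1)) = (31/(-220) + 12948)/(-2857 - 84*(-1)) = (31*(-1/220) + 12948)/(-2857 + 84) = (-31/220 + 12948)/(-2773) = (2848529/220)*(-1/2773) = -60607/12980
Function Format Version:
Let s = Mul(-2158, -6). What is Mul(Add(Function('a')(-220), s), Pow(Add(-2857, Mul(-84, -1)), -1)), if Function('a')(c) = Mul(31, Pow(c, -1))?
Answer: Rational(-60607, 12980) ≈ -4.6693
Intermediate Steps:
s = 12948
Mul(Add(Function('a')(-220), s), Pow(Add(-2857, Mul(-84, -1)), -1)) = Mul(Add(Mul(31, Pow(-220, -1)), 12948), Pow(Add(-2857, Mul(-84, -1)), -1)) = Mul(Add(Mul(31, Rational(-1, 220)), 12948), Pow(Add(-2857, 84), -1)) = Mul(Add(Rational(-31, 220), 12948), Pow(-2773, -1)) = Mul(Rational(2848529, 220), Rational(-1, 2773)) = Rational(-60607, 12980)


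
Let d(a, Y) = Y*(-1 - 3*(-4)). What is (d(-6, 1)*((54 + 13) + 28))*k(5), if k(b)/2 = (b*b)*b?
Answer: 261250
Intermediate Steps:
d(a, Y) = 11*Y (d(a, Y) = Y*(-1 + 12) = Y*11 = 11*Y)
k(b) = 2*b**3 (k(b) = 2*((b*b)*b) = 2*(b**2*b) = 2*b**3)
(d(-6, 1)*((54 + 13) + 28))*k(5) = ((11*1)*((54 + 13) + 28))*(2*5**3) = (11*(67 + 28))*(2*125) = (11*95)*250 = 1045*250 = 261250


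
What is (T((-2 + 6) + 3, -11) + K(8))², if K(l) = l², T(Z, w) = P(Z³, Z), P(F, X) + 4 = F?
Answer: 162409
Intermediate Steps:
P(F, X) = -4 + F
T(Z, w) = -4 + Z³
(T((-2 + 6) + 3, -11) + K(8))² = ((-4 + ((-2 + 6) + 3)³) + 8²)² = ((-4 + (4 + 3)³) + 64)² = ((-4 + 7³) + 64)² = ((-4 + 343) + 64)² = (339 + 64)² = 403² = 162409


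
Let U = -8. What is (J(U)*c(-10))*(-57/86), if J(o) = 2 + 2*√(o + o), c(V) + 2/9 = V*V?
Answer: -17062/129 - 68248*I/129 ≈ -132.26 - 529.05*I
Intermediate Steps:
c(V) = -2/9 + V² (c(V) = -2/9 + V*V = -2/9 + V²)
J(o) = 2 + 2*√2*√o (J(o) = 2 + 2*√(2*o) = 2 + 2*(√2*√o) = 2 + 2*√2*√o)
(J(U)*c(-10))*(-57/86) = ((2 + 2*√2*√(-8))*(-2/9 + (-10)²))*(-57/86) = ((2 + 2*√2*(2*I*√2))*(-2/9 + 100))*(-57*1/86) = ((2 + 8*I)*(898/9))*(-57/86) = (1796/9 + 7184*I/9)*(-57/86) = -17062/129 - 68248*I/129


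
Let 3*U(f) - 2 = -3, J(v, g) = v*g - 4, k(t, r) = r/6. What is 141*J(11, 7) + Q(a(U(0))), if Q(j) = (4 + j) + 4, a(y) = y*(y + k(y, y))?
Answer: 556261/54 ≈ 10301.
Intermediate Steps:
k(t, r) = r/6 (k(t, r) = r*(⅙) = r/6)
J(v, g) = -4 + g*v (J(v, g) = g*v - 4 = -4 + g*v)
U(f) = -⅓ (U(f) = ⅔ + (⅓)*(-3) = ⅔ - 1 = -⅓)
a(y) = 7*y²/6 (a(y) = y*(y + y/6) = y*(7*y/6) = 7*y²/6)
Q(j) = 8 + j
141*J(11, 7) + Q(a(U(0))) = 141*(-4 + 7*11) + (8 + 7*(-⅓)²/6) = 141*(-4 + 77) + (8 + (7/6)*(⅑)) = 141*73 + (8 + 7/54) = 10293 + 439/54 = 556261/54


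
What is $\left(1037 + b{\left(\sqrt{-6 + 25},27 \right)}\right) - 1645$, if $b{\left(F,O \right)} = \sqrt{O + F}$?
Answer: $-608 + \sqrt{27 + \sqrt{19}} \approx -602.4$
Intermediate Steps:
$b{\left(F,O \right)} = \sqrt{F + O}$
$\left(1037 + b{\left(\sqrt{-6 + 25},27 \right)}\right) - 1645 = \left(1037 + \sqrt{\sqrt{-6 + 25} + 27}\right) - 1645 = \left(1037 + \sqrt{\sqrt{19} + 27}\right) - 1645 = \left(1037 + \sqrt{27 + \sqrt{19}}\right) - 1645 = -608 + \sqrt{27 + \sqrt{19}}$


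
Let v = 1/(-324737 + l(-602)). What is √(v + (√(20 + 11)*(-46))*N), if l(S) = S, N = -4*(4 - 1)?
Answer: √(-325339 + 58426696636392*√31)/325339 ≈ 55.438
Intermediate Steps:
N = -12 (N = -4*3 = -12)
v = -1/325339 (v = 1/(-324737 - 602) = 1/(-325339) = -1/325339 ≈ -3.0737e-6)
√(v + (√(20 + 11)*(-46))*N) = √(-1/325339 + (√(20 + 11)*(-46))*(-12)) = √(-1/325339 + (√31*(-46))*(-12)) = √(-1/325339 - 46*√31*(-12)) = √(-1/325339 + 552*√31)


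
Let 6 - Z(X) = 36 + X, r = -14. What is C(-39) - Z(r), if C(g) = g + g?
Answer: -62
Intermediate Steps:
Z(X) = -30 - X (Z(X) = 6 - (36 + X) = 6 + (-36 - X) = -30 - X)
C(g) = 2*g
C(-39) - Z(r) = 2*(-39) - (-30 - 1*(-14)) = -78 - (-30 + 14) = -78 - 1*(-16) = -78 + 16 = -62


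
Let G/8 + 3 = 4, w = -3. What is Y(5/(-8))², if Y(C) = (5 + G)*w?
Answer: 1521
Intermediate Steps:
G = 8 (G = -24 + 8*4 = -24 + 32 = 8)
Y(C) = -39 (Y(C) = (5 + 8)*(-3) = 13*(-3) = -39)
Y(5/(-8))² = (-39)² = 1521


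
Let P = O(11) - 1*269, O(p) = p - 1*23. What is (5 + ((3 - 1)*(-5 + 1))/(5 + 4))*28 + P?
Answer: -1493/9 ≈ -165.89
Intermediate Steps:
O(p) = -23 + p (O(p) = p - 23 = -23 + p)
P = -281 (P = (-23 + 11) - 1*269 = -12 - 269 = -281)
(5 + ((3 - 1)*(-5 + 1))/(5 + 4))*28 + P = (5 + ((3 - 1)*(-5 + 1))/(5 + 4))*28 - 281 = (5 + (2*(-4))/9)*28 - 281 = (5 - 8*⅑)*28 - 281 = (5 - 8/9)*28 - 281 = (37/9)*28 - 281 = 1036/9 - 281 = -1493/9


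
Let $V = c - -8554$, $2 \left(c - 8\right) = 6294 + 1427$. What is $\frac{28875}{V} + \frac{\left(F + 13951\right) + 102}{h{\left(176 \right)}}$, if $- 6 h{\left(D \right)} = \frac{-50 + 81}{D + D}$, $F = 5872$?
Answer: $- \frac{209103112350}{154039} \approx -1.3575 \cdot 10^{6}$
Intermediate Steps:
$h{\left(D \right)} = - \frac{31}{12 D}$ ($h{\left(D \right)} = - \frac{\left(-50 + 81\right) \frac{1}{D + D}}{6} = - \frac{31 \frac{1}{2 D}}{6} = - \frac{\frac{31}{2} \frac{1}{D}}{6} = - \frac{31}{12 D}$)
$c = \frac{7737}{2}$ ($c = 8 + \frac{6294 + 1427}{2} = 8 + \frac{1}{2} \cdot 7721 = 8 + \frac{7721}{2} = \frac{7737}{2} \approx 3868.5$)
$V = \frac{24845}{2}$ ($V = \frac{7737}{2} - -8554 = \frac{7737}{2} + 8554 = \frac{24845}{2} \approx 12423.0$)
$\frac{28875}{V} + \frac{\left(F + 13951\right) + 102}{h{\left(176 \right)}} = \frac{28875}{\frac{24845}{2}} + \frac{\left(5872 + 13951\right) + 102}{\left(- \frac{31}{12}\right) \frac{1}{176}} = 28875 \cdot \frac{2}{24845} + \frac{19823 + 102}{\left(- \frac{31}{12}\right) \frac{1}{176}} = \frac{11550}{4969} + \frac{19925}{- \frac{31}{2112}} = \frac{11550}{4969} + 19925 \left(- \frac{2112}{31}\right) = \frac{11550}{4969} - \frac{42081600}{31} = - \frac{209103112350}{154039}$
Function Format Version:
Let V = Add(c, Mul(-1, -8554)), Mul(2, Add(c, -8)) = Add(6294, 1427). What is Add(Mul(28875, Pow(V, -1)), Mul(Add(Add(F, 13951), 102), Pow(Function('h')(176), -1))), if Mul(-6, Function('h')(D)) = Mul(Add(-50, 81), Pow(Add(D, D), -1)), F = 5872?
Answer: Rational(-209103112350, 154039) ≈ -1.3575e+6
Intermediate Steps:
Function('h')(D) = Mul(Rational(-31, 12), Pow(D, -1)) (Function('h')(D) = Mul(Rational(-1, 6), Mul(Add(-50, 81), Pow(Add(D, D), -1))) = Mul(Rational(-1, 6), Mul(31, Pow(Mul(2, D), -1))) = Mul(Rational(-1, 6), Mul(31, Mul(Rational(1, 2), Pow(D, -1)))) = Mul(Rational(-1, 6), Mul(Rational(31, 2), Pow(D, -1))) = Mul(Rational(-31, 12), Pow(D, -1)))
c = Rational(7737, 2) (c = Add(8, Mul(Rational(1, 2), Add(6294, 1427))) = Add(8, Mul(Rational(1, 2), 7721)) = Add(8, Rational(7721, 2)) = Rational(7737, 2) ≈ 3868.5)
V = Rational(24845, 2) (V = Add(Rational(7737, 2), Mul(-1, -8554)) = Add(Rational(7737, 2), 8554) = Rational(24845, 2) ≈ 12423.)
Add(Mul(28875, Pow(V, -1)), Mul(Add(Add(F, 13951), 102), Pow(Function('h')(176), -1))) = Add(Mul(28875, Pow(Rational(24845, 2), -1)), Mul(Add(Add(5872, 13951), 102), Pow(Mul(Rational(-31, 12), Pow(176, -1)), -1))) = Add(Mul(28875, Rational(2, 24845)), Mul(Add(19823, 102), Pow(Mul(Rational(-31, 12), Rational(1, 176)), -1))) = Add(Rational(11550, 4969), Mul(19925, Pow(Rational(-31, 2112), -1))) = Add(Rational(11550, 4969), Mul(19925, Rational(-2112, 31))) = Add(Rational(11550, 4969), Rational(-42081600, 31)) = Rational(-209103112350, 154039)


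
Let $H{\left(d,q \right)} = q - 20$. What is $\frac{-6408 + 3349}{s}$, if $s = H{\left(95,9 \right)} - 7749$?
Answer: $\frac{3059}{7760} \approx 0.3942$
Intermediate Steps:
$H{\left(d,q \right)} = -20 + q$
$s = -7760$ ($s = \left(-20 + 9\right) - 7749 = -11 - 7749 = -7760$)
$\frac{-6408 + 3349}{s} = \frac{-6408 + 3349}{-7760} = \left(-3059\right) \left(- \frac{1}{7760}\right) = \frac{3059}{7760}$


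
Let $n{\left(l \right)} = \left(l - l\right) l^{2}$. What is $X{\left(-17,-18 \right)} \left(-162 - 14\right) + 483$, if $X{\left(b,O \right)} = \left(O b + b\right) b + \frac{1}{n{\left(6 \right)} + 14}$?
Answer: $\frac{6056109}{7} \approx 8.6516 \cdot 10^{5}$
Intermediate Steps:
$n{\left(l \right)} = 0$ ($n{\left(l \right)} = 0 l^{2} = 0$)
$X{\left(b,O \right)} = \frac{1}{14} + b \left(b + O b\right)$ ($X{\left(b,O \right)} = \left(O b + b\right) b + \frac{1}{0 + 14} = \left(b + O b\right) b + \frac{1}{14} = b \left(b + O b\right) + \frac{1}{14} = \frac{1}{14} + b \left(b + O b\right)$)
$X{\left(-17,-18 \right)} \left(-162 - 14\right) + 483 = \left(\frac{1}{14} + \left(-17\right)^{2} - 18 \left(-17\right)^{2}\right) \left(-162 - 14\right) + 483 = \left(\frac{1}{14} + 289 - 5202\right) \left(-162 - 14\right) + 483 = \left(\frac{1}{14} + 289 - 5202\right) \left(-176\right) + 483 = \left(- \frac{68781}{14}\right) \left(-176\right) + 483 = \frac{6052728}{7} + 483 = \frac{6056109}{7}$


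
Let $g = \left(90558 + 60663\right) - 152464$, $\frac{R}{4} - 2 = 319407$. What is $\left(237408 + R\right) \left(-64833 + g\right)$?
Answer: $-100108047344$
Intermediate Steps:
$R = 1277636$ ($R = 8 + 4 \cdot 319407 = 8 + 1277628 = 1277636$)
$g = -1243$ ($g = 151221 - 152464 = -1243$)
$\left(237408 + R\right) \left(-64833 + g\right) = \left(237408 + 1277636\right) \left(-64833 - 1243\right) = 1515044 \left(-66076\right) = -100108047344$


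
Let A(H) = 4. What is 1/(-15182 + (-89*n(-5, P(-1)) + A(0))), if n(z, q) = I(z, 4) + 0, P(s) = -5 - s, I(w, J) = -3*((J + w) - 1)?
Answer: -1/15712 ≈ -6.3646e-5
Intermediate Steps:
I(w, J) = 3 - 3*J - 3*w (I(w, J) = -3*(-1 + J + w) = 3 - 3*J - 3*w)
n(z, q) = -9 - 3*z (n(z, q) = (3 - 3*4 - 3*z) + 0 = (3 - 12 - 3*z) + 0 = (-9 - 3*z) + 0 = -9 - 3*z)
1/(-15182 + (-89*n(-5, P(-1)) + A(0))) = 1/(-15182 + (-89*(-9 - 3*(-5)) + 4)) = 1/(-15182 + (-89*(-9 + 15) + 4)) = 1/(-15182 + (-89*6 + 4)) = 1/(-15182 + (-534 + 4)) = 1/(-15182 - 530) = 1/(-15712) = -1/15712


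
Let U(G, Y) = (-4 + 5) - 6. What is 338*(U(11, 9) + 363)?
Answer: 121004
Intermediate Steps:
U(G, Y) = -5 (U(G, Y) = 1 - 6 = -5)
338*(U(11, 9) + 363) = 338*(-5 + 363) = 338*358 = 121004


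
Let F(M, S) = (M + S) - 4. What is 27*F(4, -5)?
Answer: -135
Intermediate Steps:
F(M, S) = -4 + M + S
27*F(4, -5) = 27*(-4 + 4 - 5) = 27*(-5) = -135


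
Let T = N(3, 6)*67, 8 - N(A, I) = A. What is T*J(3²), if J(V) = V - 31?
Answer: -7370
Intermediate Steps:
J(V) = -31 + V
N(A, I) = 8 - A
T = 335 (T = (8 - 1*3)*67 = (8 - 3)*67 = 5*67 = 335)
T*J(3²) = 335*(-31 + 3²) = 335*(-31 + 9) = 335*(-22) = -7370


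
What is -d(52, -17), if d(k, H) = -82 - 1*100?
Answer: 182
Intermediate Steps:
d(k, H) = -182 (d(k, H) = -82 - 100 = -182)
-d(52, -17) = -1*(-182) = 182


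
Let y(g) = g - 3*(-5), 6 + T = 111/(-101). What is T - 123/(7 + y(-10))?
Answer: -7009/404 ≈ -17.349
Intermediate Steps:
T = -717/101 (T = -6 + 111/(-101) = -6 + 111*(-1/101) = -6 - 111/101 = -717/101 ≈ -7.0990)
y(g) = 15 + g (y(g) = g + 15 = 15 + g)
T - 123/(7 + y(-10)) = -717/101 - 123/(7 + (15 - 10)) = -717/101 - 123/(7 + 5) = -717/101 - 123/12 = -717/101 - 123*1/12 = -717/101 - 41/4 = -7009/404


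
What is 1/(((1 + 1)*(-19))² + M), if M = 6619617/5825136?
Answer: 1941712/2806038667 ≈ 0.00069198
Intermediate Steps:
M = 2206539/1941712 (M = 6619617*(1/5825136) = 2206539/1941712 ≈ 1.1364)
1/(((1 + 1)*(-19))² + M) = 1/(((1 + 1)*(-19))² + 2206539/1941712) = 1/((2*(-19))² + 2206539/1941712) = 1/((-38)² + 2206539/1941712) = 1/(1444 + 2206539/1941712) = 1/(2806038667/1941712) = 1941712/2806038667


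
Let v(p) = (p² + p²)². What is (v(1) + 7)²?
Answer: 121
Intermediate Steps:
v(p) = 4*p⁴ (v(p) = (2*p²)² = 4*p⁴)
(v(1) + 7)² = (4*1⁴ + 7)² = (4*1 + 7)² = (4 + 7)² = 11² = 121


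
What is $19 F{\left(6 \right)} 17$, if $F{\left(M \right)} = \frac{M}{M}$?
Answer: $323$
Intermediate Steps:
$F{\left(M \right)} = 1$
$19 F{\left(6 \right)} 17 = 19 \cdot 1 \cdot 17 = 19 \cdot 17 = 323$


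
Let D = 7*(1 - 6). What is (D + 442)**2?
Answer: 165649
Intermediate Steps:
D = -35 (D = 7*(-5) = -35)
(D + 442)**2 = (-35 + 442)**2 = 407**2 = 165649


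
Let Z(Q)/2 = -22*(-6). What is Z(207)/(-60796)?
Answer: -66/15199 ≈ -0.0043424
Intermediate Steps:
Z(Q) = 264 (Z(Q) = 2*(-22*(-6)) = 2*132 = 264)
Z(207)/(-60796) = 264/(-60796) = 264*(-1/60796) = -66/15199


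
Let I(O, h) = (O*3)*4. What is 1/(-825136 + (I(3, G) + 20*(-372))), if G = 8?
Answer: -1/832540 ≈ -1.2011e-6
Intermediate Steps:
I(O, h) = 12*O (I(O, h) = (3*O)*4 = 12*O)
1/(-825136 + (I(3, G) + 20*(-372))) = 1/(-825136 + (12*3 + 20*(-372))) = 1/(-825136 + (36 - 7440)) = 1/(-825136 - 7404) = 1/(-832540) = -1/832540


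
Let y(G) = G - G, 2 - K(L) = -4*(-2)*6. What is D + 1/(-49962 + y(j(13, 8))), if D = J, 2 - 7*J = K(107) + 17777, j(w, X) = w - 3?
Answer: -885776305/349734 ≈ -2532.7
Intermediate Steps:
K(L) = -46 (K(L) = 2 - (-4*(-2))*6 = 2 - 8*6 = 2 - 1*48 = 2 - 48 = -46)
j(w, X) = -3 + w
y(G) = 0
J = -17729/7 (J = 2/7 - (-46 + 17777)/7 = 2/7 - ⅐*17731 = 2/7 - 2533 = -17729/7 ≈ -2532.7)
D = -17729/7 ≈ -2532.7
D + 1/(-49962 + y(j(13, 8))) = -17729/7 + 1/(-49962 + 0) = -17729/7 + 1/(-49962) = -17729/7 - 1/49962 = -885776305/349734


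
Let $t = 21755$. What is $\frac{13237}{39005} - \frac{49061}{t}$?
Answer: $- \frac{325130674}{169710755} \approx -1.9158$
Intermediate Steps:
$\frac{13237}{39005} - \frac{49061}{t} = \frac{13237}{39005} - \frac{49061}{21755} = - \frac{325130674}{169710755}$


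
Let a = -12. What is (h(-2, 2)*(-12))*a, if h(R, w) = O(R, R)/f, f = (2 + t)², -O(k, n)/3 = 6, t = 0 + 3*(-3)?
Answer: -2592/49 ≈ -52.898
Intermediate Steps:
t = -9 (t = 0 - 9 = -9)
O(k, n) = -18 (O(k, n) = -3*6 = -18)
f = 49 (f = (2 - 9)² = (-7)² = 49)
h(R, w) = -18/49
(h(-2, 2)*(-12))*a = -18/49*(-12)*(-12) = (216/49)*(-12) = -2592/49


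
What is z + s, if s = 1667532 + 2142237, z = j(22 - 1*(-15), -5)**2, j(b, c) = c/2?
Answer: 15239101/4 ≈ 3.8098e+6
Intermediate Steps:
j(b, c) = c/2 (j(b, c) = c*(1/2) = c/2)
z = 25/4 (z = ((1/2)*(-5))**2 = (-5/2)**2 = 25/4 ≈ 6.2500)
s = 3809769
z + s = 25/4 + 3809769 = 15239101/4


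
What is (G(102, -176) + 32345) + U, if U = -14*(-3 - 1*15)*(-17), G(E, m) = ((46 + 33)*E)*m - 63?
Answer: -1390210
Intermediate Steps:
G(E, m) = -63 + 79*E*m (G(E, m) = (79*E)*m - 63 = 79*E*m - 63 = -63 + 79*E*m)
U = -4284 (U = -14*(-3 - 15)*(-17) = -14*(-18)*(-17) = 252*(-17) = -4284)
(G(102, -176) + 32345) + U = ((-63 + 79*102*(-176)) + 32345) - 4284 = ((-63 - 1418208) + 32345) - 4284 = (-1418271 + 32345) - 4284 = -1385926 - 4284 = -1390210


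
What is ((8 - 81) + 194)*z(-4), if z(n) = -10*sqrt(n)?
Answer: -2420*I ≈ -2420.0*I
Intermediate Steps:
((8 - 81) + 194)*z(-4) = ((8 - 81) + 194)*(-20*I) = (-73 + 194)*(-20*I) = 121*(-20*I) = -2420*I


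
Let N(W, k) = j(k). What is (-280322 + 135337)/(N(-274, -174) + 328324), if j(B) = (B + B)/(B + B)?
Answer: -28997/65665 ≈ -0.44159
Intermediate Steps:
j(B) = 1 (j(B) = (2*B)/((2*B)) = (2*B)*(1/(2*B)) = 1)
N(W, k) = 1
(-280322 + 135337)/(N(-274, -174) + 328324) = (-280322 + 135337)/(1 + 328324) = -144985/328325 = -144985*1/328325 = -28997/65665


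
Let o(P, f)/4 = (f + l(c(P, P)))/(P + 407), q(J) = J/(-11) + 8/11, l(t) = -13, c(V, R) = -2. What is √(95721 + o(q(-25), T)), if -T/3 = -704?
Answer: √4023535615/205 ≈ 309.42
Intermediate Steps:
T = 2112 (T = -3*(-704) = 2112)
q(J) = 8/11 - J/11 (q(J) = J*(-1/11) + 8*(1/11) = -J/11 + 8/11 = 8/11 - J/11)
o(P, f) = 4*(-13 + f)/(407 + P) (o(P, f) = 4*((f - 13)/(P + 407)) = 4*((-13 + f)/(407 + P)) = 4*(-13 + f)/(407 + P))
√(95721 + o(q(-25), T)) = √(95721 + 4*(-13 + 2112)/(407 + (8/11 - 1/11*(-25)))) = √(95721 + 4*2099/(407 + (8/11 + 25/11))) = √(95721 + 4*2099/(407 + 3)) = √(95721 + 4*2099/410) = √(95721 + 4*(1/410)*2099) = √(95721 + 4198/205) = √(19627003/205) = √4023535615/205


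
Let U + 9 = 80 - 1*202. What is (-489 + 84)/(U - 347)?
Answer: 405/478 ≈ 0.84728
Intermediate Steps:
U = -131 (U = -9 + (80 - 1*202) = -9 + (80 - 202) = -9 - 122 = -131)
(-489 + 84)/(U - 347) = (-489 + 84)/(-131 - 347) = -405/(-478) = -405*(-1/478) = 405/478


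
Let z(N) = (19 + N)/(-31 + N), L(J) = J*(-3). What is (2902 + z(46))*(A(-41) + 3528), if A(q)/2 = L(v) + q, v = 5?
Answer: 29784104/3 ≈ 9.9280e+6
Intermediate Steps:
L(J) = -3*J
z(N) = (19 + N)/(-31 + N)
A(q) = -30 + 2*q (A(q) = 2*(-3*5 + q) = 2*(-15 + q) = -30 + 2*q)
(2902 + z(46))*(A(-41) + 3528) = (2902 + (19 + 46)/(-31 + 46))*((-30 + 2*(-41)) + 3528) = (2902 + 65/15)*((-30 - 82) + 3528) = (2902 + (1/15)*65)*(-112 + 3528) = (2902 + 13/3)*3416 = (8719/3)*3416 = 29784104/3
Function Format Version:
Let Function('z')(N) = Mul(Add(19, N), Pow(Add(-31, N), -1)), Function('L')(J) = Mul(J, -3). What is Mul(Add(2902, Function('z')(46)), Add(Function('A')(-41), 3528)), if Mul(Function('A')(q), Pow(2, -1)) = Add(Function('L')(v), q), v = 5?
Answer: Rational(29784104, 3) ≈ 9.9280e+6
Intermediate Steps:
Function('L')(J) = Mul(-3, J)
Function('z')(N) = Mul(Pow(Add(-31, N), -1), Add(19, N))
Function('A')(q) = Add(-30, Mul(2, q)) (Function('A')(q) = Mul(2, Add(Mul(-3, 5), q)) = Mul(2, Add(-15, q)) = Add(-30, Mul(2, q)))
Mul(Add(2902, Function('z')(46)), Add(Function('A')(-41), 3528)) = Mul(Add(2902, Mul(Pow(Add(-31, 46), -1), Add(19, 46))), Add(Add(-30, Mul(2, -41)), 3528)) = Mul(Add(2902, Mul(Pow(15, -1), 65)), Add(Add(-30, -82), 3528)) = Mul(Add(2902, Mul(Rational(1, 15), 65)), Add(-112, 3528)) = Mul(Add(2902, Rational(13, 3)), 3416) = Mul(Rational(8719, 3), 3416) = Rational(29784104, 3)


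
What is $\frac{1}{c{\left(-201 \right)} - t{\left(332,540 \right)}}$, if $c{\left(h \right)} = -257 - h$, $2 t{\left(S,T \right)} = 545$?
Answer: $- \frac{2}{657} \approx -0.0030441$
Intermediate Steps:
$t{\left(S,T \right)} = \frac{545}{2}$ ($t{\left(S,T \right)} = \frac{1}{2} \cdot 545 = \frac{545}{2}$)
$\frac{1}{c{\left(-201 \right)} - t{\left(332,540 \right)}} = \frac{1}{\left(-257 - -201\right) - \frac{545}{2}} = \frac{1}{\left(-257 + 201\right) - \frac{545}{2}} = \frac{1}{-56 - \frac{545}{2}} = \frac{1}{- \frac{657}{2}} = - \frac{2}{657}$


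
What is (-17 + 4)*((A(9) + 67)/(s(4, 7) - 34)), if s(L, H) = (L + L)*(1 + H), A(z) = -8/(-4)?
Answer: -299/10 ≈ -29.900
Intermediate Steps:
A(z) = 2 (A(z) = -8*(-1/4) = 2)
s(L, H) = 2*L*(1 + H) (s(L, H) = (2*L)*(1 + H) = 2*L*(1 + H))
(-17 + 4)*((A(9) + 67)/(s(4, 7) - 34)) = (-17 + 4)*((2 + 67)/(2*4*(1 + 7) - 34)) = -897/(2*4*8 - 34) = -897/(64 - 34) = -897/30 = -13*23/10 = -299/10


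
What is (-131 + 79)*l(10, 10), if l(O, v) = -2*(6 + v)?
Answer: 1664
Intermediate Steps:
l(O, v) = -12 - 2*v
(-131 + 79)*l(10, 10) = (-131 + 79)*(-12 - 2*10) = -52*(-12 - 20) = -52*(-32) = 1664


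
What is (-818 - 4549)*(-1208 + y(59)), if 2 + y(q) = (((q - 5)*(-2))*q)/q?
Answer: 7073706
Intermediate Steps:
y(q) = 8 - 2*q (y(q) = -2 + (((q - 5)*(-2))*q)/q = -2 + (((-5 + q)*(-2))*q)/q = -2 + ((10 - 2*q)*q)/q = -2 + (q*(10 - 2*q))/q = -2 + (10 - 2*q) = 8 - 2*q)
(-818 - 4549)*(-1208 + y(59)) = (-818 - 4549)*(-1208 + (8 - 2*59)) = -5367*(-1208 + (8 - 118)) = -5367*(-1208 - 110) = -5367*(-1318) = 7073706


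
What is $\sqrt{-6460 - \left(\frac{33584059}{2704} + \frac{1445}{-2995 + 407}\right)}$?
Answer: $\frac{i \sqrt{21370152385951}}{33644} \approx 137.4 i$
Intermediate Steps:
$\sqrt{-6460 - \left(\frac{33584059}{2704} + \frac{1445}{-2995 + 407}\right)} = \sqrt{-6460 - \left(\frac{33584059}{2704} - \frac{1445}{2588}\right)} = \sqrt{-6460 - \frac{21727909353}{1749488}} = \sqrt{- \frac{33029601833}{1749488}} = \frac{i \sqrt{21370152385951}}{33644}$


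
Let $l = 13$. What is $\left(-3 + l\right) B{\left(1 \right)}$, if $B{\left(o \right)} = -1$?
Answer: $-10$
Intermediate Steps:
$\left(-3 + l\right) B{\left(1 \right)} = \left(-3 + 13\right) \left(-1\right) = 10 \left(-1\right) = -10$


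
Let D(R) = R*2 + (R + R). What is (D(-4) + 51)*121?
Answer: 4235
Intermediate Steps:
D(R) = 4*R (D(R) = 2*R + 2*R = 4*R)
(D(-4) + 51)*121 = (4*(-4) + 51)*121 = (-16 + 51)*121 = 35*121 = 4235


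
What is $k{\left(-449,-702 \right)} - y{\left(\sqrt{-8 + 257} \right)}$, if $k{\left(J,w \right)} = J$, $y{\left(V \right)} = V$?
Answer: $-449 - \sqrt{249} \approx -464.78$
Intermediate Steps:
$k{\left(-449,-702 \right)} - y{\left(\sqrt{-8 + 257} \right)} = -449 - \sqrt{-8 + 257} = -449 - \sqrt{249}$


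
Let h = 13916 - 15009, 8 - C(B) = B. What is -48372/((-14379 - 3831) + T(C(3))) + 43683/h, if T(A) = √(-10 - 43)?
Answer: -13522690662339/362443339229 + 48372*I*√53/331604153 ≈ -37.31 + 0.001062*I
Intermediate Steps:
C(B) = 8 - B
T(A) = I*√53 (T(A) = √(-53) = I*√53)
h = -1093
-48372/((-14379 - 3831) + T(C(3))) + 43683/h = -48372/((-14379 - 3831) + I*√53) + 43683/(-1093) = -48372/(-18210 + I*√53) + 43683*(-1/1093) = -48372/(-18210 + I*√53) - 43683/1093 = -43683/1093 - 48372/(-18210 + I*√53)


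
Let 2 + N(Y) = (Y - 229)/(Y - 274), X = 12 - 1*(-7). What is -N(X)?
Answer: 20/17 ≈ 1.1765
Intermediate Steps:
X = 19 (X = 12 + 7 = 19)
N(Y) = -2 + (-229 + Y)/(-274 + Y) (N(Y) = -2 + (Y - 229)/(Y - 274) = -2 + (-229 + Y)/(-274 + Y))
-N(X) = -(319 - 1*19)/(-274 + 19) = -(319 - 19)/(-255) = -(-1)*300/255 = -1*(-20/17) = 20/17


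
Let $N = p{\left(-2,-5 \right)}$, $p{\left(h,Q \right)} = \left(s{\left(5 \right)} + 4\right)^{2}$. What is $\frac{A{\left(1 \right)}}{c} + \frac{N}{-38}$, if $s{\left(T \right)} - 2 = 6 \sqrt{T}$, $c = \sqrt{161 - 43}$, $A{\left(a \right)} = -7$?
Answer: $- \frac{108}{19} - \frac{36 \sqrt{5}}{19} - \frac{7 \sqrt{118}}{118} \approx -10.565$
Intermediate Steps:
$c = \sqrt{118} \approx 10.863$
$s{\left(T \right)} = 2 + 6 \sqrt{T}$
$p{\left(h,Q \right)} = \left(6 + 6 \sqrt{5}\right)^{2}$ ($p{\left(h,Q \right)} = \left(\left(2 + 6 \sqrt{5}\right) + 4\right)^{2} = \left(6 + 6 \sqrt{5}\right)^{2}$)
$N = 216 + 72 \sqrt{5} \approx 377.0$
$\frac{A{\left(1 \right)}}{c} + \frac{N}{-38} = - \frac{7}{\sqrt{118}} + \frac{216 + 72 \sqrt{5}}{-38} = - 7 \frac{\sqrt{118}}{118} + \left(216 + 72 \sqrt{5}\right) \left(- \frac{1}{38}\right) = - \frac{7 \sqrt{118}}{118} - \left(\frac{108}{19} + \frac{36 \sqrt{5}}{19}\right) = - \frac{108}{19} - \frac{36 \sqrt{5}}{19} - \frac{7 \sqrt{118}}{118}$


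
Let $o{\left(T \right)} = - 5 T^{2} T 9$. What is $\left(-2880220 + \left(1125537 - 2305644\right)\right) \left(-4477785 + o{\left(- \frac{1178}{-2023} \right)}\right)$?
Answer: $\frac{150526428823197236861745}{8279186167} \approx 1.8181 \cdot 10^{13}$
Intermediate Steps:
$o{\left(T \right)} = - 45 T^{3}$ ($o{\left(T \right)} = - 5 T^{3} \cdot 9 = - 45 T^{3}$)
$\left(-2880220 + \left(1125537 - 2305644\right)\right) \left(-4477785 + o{\left(- \frac{1178}{-2023} \right)}\right) = \left(-2880220 + \left(1125537 - 2305644\right)\right) \left(-4477785 - 45 \left(- \frac{1178}{-2023}\right)^{3}\right) = \left(-2880220 - 1180107\right) \left(-4477785 - 45 \left(\left(-1178\right) \left(- \frac{1}{2023}\right)\right)^{3}\right) = - 4060327 \left(-4477785 - 45 \left(\frac{1178}{2023}\right)^{3}\right) = - 4060327 \left(-4477785 - \frac{73561128840}{8279186167}\right) = \left(-4060327\right) \left(- \frac{37072489191928935}{8279186167}\right) = \frac{150526428823197236861745}{8279186167}$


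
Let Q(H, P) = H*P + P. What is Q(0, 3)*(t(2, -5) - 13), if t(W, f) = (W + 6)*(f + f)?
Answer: -279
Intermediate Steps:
Q(H, P) = P + H*P
t(W, f) = 2*f*(6 + W) (t(W, f) = (6 + W)*(2*f) = 2*f*(6 + W))
Q(0, 3)*(t(2, -5) - 13) = (3*(1 + 0))*(2*(-5)*(6 + 2) - 13) = (3*1)*(2*(-5)*8 - 13) = 3*(-80 - 13) = 3*(-93) = -279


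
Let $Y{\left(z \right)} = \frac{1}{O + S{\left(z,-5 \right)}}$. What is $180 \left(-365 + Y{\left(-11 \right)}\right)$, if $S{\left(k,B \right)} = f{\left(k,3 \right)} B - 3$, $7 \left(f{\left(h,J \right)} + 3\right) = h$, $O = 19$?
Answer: $- \frac{4467285}{68} \approx -65695.0$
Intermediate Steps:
$f{\left(h,J \right)} = -3 + \frac{h}{7}$
$S{\left(k,B \right)} = -3 + B \left(-3 + \frac{k}{7}\right)$ ($S{\left(k,B \right)} = \left(-3 + \frac{k}{7}\right) B - 3 = B \left(-3 + \frac{k}{7}\right) - 3 = -3 + B \left(-3 + \frac{k}{7}\right)$)
$Y{\left(z \right)} = \frac{1}{31 - \frac{5 z}{7}}$ ($Y{\left(z \right)} = \frac{1}{19 - \left(3 + \frac{5 \left(-21 + z\right)}{7}\right)} = \frac{1}{19 - \left(-12 + \frac{5 z}{7}\right)} = \frac{1}{31 - \frac{5 z}{7}}$)
$180 \left(-365 + Y{\left(-11 \right)}\right) = 180 \left(-365 - \frac{7}{-217 + 5 \left(-11\right)}\right) = 180 \left(-365 - \frac{7}{-217 - 55}\right) = 180 \left(-365 - \frac{7}{-272}\right) = 180 \left(-365 - - \frac{7}{272}\right) = 180 \left(-365 + \frac{7}{272}\right) = 180 \left(- \frac{99273}{272}\right) = - \frac{4467285}{68}$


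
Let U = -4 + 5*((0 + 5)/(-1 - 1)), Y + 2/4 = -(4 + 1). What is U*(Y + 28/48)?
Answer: 649/8 ≈ 81.125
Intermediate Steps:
Y = -11/2 (Y = -1/2 - (4 + 1) = -1/2 - 1*5 = -1/2 - 5 = -11/2 ≈ -5.5000)
U = -33/2 (U = -4 + 5*(5/(-2)) = -4 + 5*(5*(-1/2)) = -4 + 5*(-5/2) = -4 - 25/2 = -33/2 ≈ -16.500)
U*(Y + 28/48) = -33*(-11/2 + 28/48)/2 = -33*(-11/2 + 28*(1/48))/2 = -33*(-11/2 + 7/12)/2 = -33/2*(-59/12) = 649/8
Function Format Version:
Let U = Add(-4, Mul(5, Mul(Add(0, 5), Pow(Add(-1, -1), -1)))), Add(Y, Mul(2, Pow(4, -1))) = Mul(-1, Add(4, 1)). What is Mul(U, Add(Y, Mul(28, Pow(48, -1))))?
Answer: Rational(649, 8) ≈ 81.125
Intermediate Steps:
Y = Rational(-11, 2) (Y = Add(Rational(-1, 2), Mul(-1, Add(4, 1))) = Add(Rational(-1, 2), Mul(-1, 5)) = Add(Rational(-1, 2), -5) = Rational(-11, 2) ≈ -5.5000)
U = Rational(-33, 2) (U = Add(-4, Mul(5, Mul(5, Pow(-2, -1)))) = Add(-4, Mul(5, Mul(5, Rational(-1, 2)))) = Add(-4, Mul(5, Rational(-5, 2))) = Add(-4, Rational(-25, 2)) = Rational(-33, 2) ≈ -16.500)
Mul(U, Add(Y, Mul(28, Pow(48, -1)))) = Mul(Rational(-33, 2), Add(Rational(-11, 2), Mul(28, Pow(48, -1)))) = Mul(Rational(-33, 2), Add(Rational(-11, 2), Mul(28, Rational(1, 48)))) = Mul(Rational(-33, 2), Add(Rational(-11, 2), Rational(7, 12))) = Mul(Rational(-33, 2), Rational(-59, 12)) = Rational(649, 8)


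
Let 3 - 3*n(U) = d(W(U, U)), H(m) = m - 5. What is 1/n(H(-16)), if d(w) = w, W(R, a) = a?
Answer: 1/8 ≈ 0.12500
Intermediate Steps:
H(m) = -5 + m
n(U) = 1 - U/3
1/n(H(-16)) = 1/(1 - (-5 - 16)/3) = 1/(1 - 1/3*(-21)) = 1/(1 + 7) = 1/8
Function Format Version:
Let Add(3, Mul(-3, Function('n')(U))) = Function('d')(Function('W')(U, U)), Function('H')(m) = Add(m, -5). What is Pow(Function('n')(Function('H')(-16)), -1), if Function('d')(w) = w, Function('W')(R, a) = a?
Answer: Rational(1, 8) ≈ 0.12500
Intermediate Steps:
Function('H')(m) = Add(-5, m)
Function('n')(U) = Add(1, Mul(Rational(-1, 3), U))
Pow(Function('n')(Function('H')(-16)), -1) = Pow(Add(1, Mul(Rational(-1, 3), Add(-5, -16))), -1) = Pow(Add(1, Mul(Rational(-1, 3), -21)), -1) = Pow(Add(1, 7), -1) = Pow(8, -1) = Rational(1, 8)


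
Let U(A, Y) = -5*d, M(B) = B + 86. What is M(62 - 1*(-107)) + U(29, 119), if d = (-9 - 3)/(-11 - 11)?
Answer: 2775/11 ≈ 252.27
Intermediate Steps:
d = 6/11 (d = -12/(-22) = -12*(-1/22) = 6/11 ≈ 0.54545)
M(B) = 86 + B
U(A, Y) = -30/11 (U(A, Y) = -5*6/11 = -30/11)
M(62 - 1*(-107)) + U(29, 119) = (86 + (62 - 1*(-107))) - 30/11 = (86 + (62 + 107)) - 30/11 = (86 + 169) - 30/11 = 255 - 30/11 = 2775/11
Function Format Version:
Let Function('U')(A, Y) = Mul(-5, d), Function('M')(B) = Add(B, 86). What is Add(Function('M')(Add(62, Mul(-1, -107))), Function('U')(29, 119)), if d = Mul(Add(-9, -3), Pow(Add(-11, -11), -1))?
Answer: Rational(2775, 11) ≈ 252.27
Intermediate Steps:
d = Rational(6, 11) (d = Mul(-12, Pow(-22, -1)) = Mul(-12, Rational(-1, 22)) = Rational(6, 11) ≈ 0.54545)
Function('M')(B) = Add(86, B)
Function('U')(A, Y) = Rational(-30, 11) (Function('U')(A, Y) = Mul(-5, Rational(6, 11)) = Rational(-30, 11))
Add(Function('M')(Add(62, Mul(-1, -107))), Function('U')(29, 119)) = Add(Add(86, Add(62, Mul(-1, -107))), Rational(-30, 11)) = Add(Add(86, Add(62, 107)), Rational(-30, 11)) = Add(Add(86, 169), Rational(-30, 11)) = Add(255, Rational(-30, 11)) = Rational(2775, 11)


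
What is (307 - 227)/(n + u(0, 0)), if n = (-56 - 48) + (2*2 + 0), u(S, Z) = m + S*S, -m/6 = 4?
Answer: -20/31 ≈ -0.64516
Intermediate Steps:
m = -24 (m = -6*4 = -24)
u(S, Z) = -24 + S**2 (u(S, Z) = -24 + S*S = -24 + S**2)
n = -100 (n = -104 + (4 + 0) = -104 + 4 = -100)
(307 - 227)/(n + u(0, 0)) = (307 - 227)/(-100 + (-24 + 0**2)) = 80/(-100 + (-24 + 0)) = 80/(-100 - 24) = 80/(-124) = 80*(-1/124) = -20/31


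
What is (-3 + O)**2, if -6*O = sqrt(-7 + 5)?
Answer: 161/18 + I*sqrt(2) ≈ 8.9444 + 1.4142*I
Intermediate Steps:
O = -I*sqrt(2)/6 (O = -sqrt(-7 + 5)/6 = -I*sqrt(2)/6 ≈ -0.2357*I)
(-3 + O)**2 = (-3 - I*sqrt(2)/6)**2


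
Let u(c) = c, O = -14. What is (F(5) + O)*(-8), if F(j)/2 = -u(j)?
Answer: 192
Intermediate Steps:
F(j) = -2*j (F(j) = 2*(-j) = -2*j)
(F(5) + O)*(-8) = (-2*5 - 14)*(-8) = (-10 - 14)*(-8) = -24*(-8) = 192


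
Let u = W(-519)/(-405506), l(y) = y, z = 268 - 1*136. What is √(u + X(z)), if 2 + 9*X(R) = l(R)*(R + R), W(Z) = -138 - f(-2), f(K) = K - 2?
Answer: √1432476635607673/608259 ≈ 62.224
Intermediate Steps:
z = 132 (z = 268 - 136 = 132)
f(K) = -2 + K
W(Z) = -134 (W(Z) = -138 - (-2 - 2) = -138 - 1*(-4) = -138 + 4 = -134)
X(R) = -2/9 + 2*R²/9 (X(R) = -2/9 + (R*(R + R))/9 = -2/9 + (R*(2*R))/9 = -2/9 + (2*R²)/9 = -2/9 + 2*R²/9)
u = 67/202753 (u = -134/(-405506) = -134*(-1/405506) = 67/202753 ≈ 0.00033045)
√(u + X(z)) = √(67/202753 + (-2/9 + (2/9)*132²)) = √(67/202753 + (-2/9 + (2/9)*17424)) = √(67/202753 + (-2/9 + 3872)) = √(67/202753 + 34846/9) = √(7065131641/1824777) = √1432476635607673/608259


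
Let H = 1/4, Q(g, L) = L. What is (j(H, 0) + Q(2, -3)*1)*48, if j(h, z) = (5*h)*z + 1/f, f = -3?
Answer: -160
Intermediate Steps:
H = ¼ ≈ 0.25000
j(h, z) = -⅓ + 5*h*z (j(h, z) = (5*h)*z + 1/(-3) = 5*h*z - ⅓ = -⅓ + 5*h*z)
(j(H, 0) + Q(2, -3)*1)*48 = ((-⅓ + 5*(¼)*0) - 3*1)*48 = ((-⅓ + 0) - 3)*48 = (-⅓ - 3)*48 = -10/3*48 = -160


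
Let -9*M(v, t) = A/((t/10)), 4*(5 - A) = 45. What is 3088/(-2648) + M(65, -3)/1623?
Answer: -33871187/29009502 ≈ -1.1676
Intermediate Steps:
A = -25/4 (A = 5 - ¼*45 = 5 - 45/4 = -25/4 ≈ -6.2500)
M(v, t) = 125/(18*t) (M(v, t) = -(-25)/(36*(t/10)) = -(-25)*10/t/36 = -(-125)/(18*t) = 125/(18*t))
3088/(-2648) + M(65, -3)/1623 = 3088/(-2648) + ((125/18)/(-3))/1623 = 3088*(-1/2648) + ((125/18)*(-⅓))*(1/1623) = -386/331 - 125/54*1/1623 = -386/331 - 125/87642 = -33871187/29009502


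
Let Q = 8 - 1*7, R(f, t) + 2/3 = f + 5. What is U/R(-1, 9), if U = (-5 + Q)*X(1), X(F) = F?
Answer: -6/5 ≈ -1.2000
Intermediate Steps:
R(f, t) = 13/3 + f (R(f, t) = -2/3 + (f + 5) = -2/3 + (5 + f) = 13/3 + f)
Q = 1 (Q = 8 - 7 = 1)
U = -4 (U = (-5 + 1)*1 = -4*1 = -4)
U/R(-1, 9) = -4/(13/3 - 1) = -4/10/3 = -4*3/10 = -6/5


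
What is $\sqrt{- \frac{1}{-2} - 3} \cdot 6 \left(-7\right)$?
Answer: $- 21 i \sqrt{10} \approx - 66.408 i$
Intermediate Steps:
$\sqrt{- \frac{1}{-2} - 3} \cdot 6 \left(-7\right) = \sqrt{\left(-1\right) \left(- \frac{1}{2}\right) - 3} \cdot 6 \left(-7\right) = \sqrt{\frac{1}{2} - 3} \cdot 6 \left(-7\right) = \sqrt{- \frac{5}{2}} \cdot 6 \left(-7\right) = \frac{i \sqrt{10}}{2} \cdot 6 \left(-7\right) = 3 i \sqrt{10} \left(-7\right) = - 21 i \sqrt{10}$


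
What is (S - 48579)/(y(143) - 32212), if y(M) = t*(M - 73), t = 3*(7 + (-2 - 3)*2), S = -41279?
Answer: 44929/16421 ≈ 2.7361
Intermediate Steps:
t = -9 (t = 3*(7 - 5*2) = 3*(7 - 10) = 3*(-3) = -9)
y(M) = 657 - 9*M (y(M) = -9*(M - 73) = -9*(-73 + M) = 657 - 9*M)
(S - 48579)/(y(143) - 32212) = (-41279 - 48579)/((657 - 9*143) - 32212) = -89858/((657 - 1287) - 32212) = -89858/(-630 - 32212) = -89858/(-32842) = -89858*(-1/32842) = 44929/16421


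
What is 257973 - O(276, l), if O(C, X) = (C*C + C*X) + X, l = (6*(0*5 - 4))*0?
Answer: 181797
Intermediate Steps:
l = 0 (l = (6*(0 - 4))*0 = (6*(-4))*0 = -24*0 = 0)
O(C, X) = X + C**2 + C*X (O(C, X) = (C**2 + C*X) + X = X + C**2 + C*X)
257973 - O(276, l) = 257973 - (0 + 276**2 + 276*0) = 257973 - (0 + 76176 + 0) = 257973 - 1*76176 = 257973 - 76176 = 181797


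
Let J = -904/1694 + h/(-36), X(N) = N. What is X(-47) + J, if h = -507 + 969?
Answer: -306785/5082 ≈ -60.367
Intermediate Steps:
h = 462
J = -67931/5082 (J = -904/1694 + 462/(-36) = -904*1/1694 + 462*(-1/36) = -452/847 - 77/6 = -67931/5082 ≈ -13.367)
X(-47) + J = -47 - 67931/5082 = -306785/5082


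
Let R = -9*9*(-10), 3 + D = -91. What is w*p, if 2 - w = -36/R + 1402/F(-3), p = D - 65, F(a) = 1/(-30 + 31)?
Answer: 3338894/15 ≈ 2.2259e+5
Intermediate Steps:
D = -94 (D = -3 - 91 = -94)
R = 810 (R = -81*(-10) = 810)
F(a) = 1 (F(a) = 1/1 = 1)
p = -159 (p = -94 - 65 = -159)
w = -62998/45 (w = 2 - (-36/810 + 1402/1) = 2 - (-36*1/810 + 1402*1) = 2 - (-2/45 + 1402) = 2 - 1*63088/45 = 2 - 63088/45 = -62998/45 ≈ -1400.0)
w*p = -62998/45*(-159) = 3338894/15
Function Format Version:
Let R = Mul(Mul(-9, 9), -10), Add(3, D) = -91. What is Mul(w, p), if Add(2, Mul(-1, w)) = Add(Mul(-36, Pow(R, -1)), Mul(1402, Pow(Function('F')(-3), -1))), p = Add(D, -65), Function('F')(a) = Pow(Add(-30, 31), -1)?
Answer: Rational(3338894, 15) ≈ 2.2259e+5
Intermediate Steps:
D = -94 (D = Add(-3, -91) = -94)
R = 810 (R = Mul(-81, -10) = 810)
Function('F')(a) = 1 (Function('F')(a) = Pow(1, -1) = 1)
p = -159 (p = Add(-94, -65) = -159)
w = Rational(-62998, 45) (w = Add(2, Mul(-1, Add(Mul(-36, Pow(810, -1)), Mul(1402, Pow(1, -1))))) = Add(2, Mul(-1, Add(Mul(-36, Rational(1, 810)), Mul(1402, 1)))) = Add(2, Mul(-1, Add(Rational(-2, 45), 1402))) = Add(2, Mul(-1, Rational(63088, 45))) = Add(2, Rational(-63088, 45)) = Rational(-62998, 45) ≈ -1400.0)
Mul(w, p) = Mul(Rational(-62998, 45), -159) = Rational(3338894, 15)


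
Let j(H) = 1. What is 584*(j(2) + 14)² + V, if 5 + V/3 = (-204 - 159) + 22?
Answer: 130362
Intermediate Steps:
V = -1038 (V = -15 + 3*((-204 - 159) + 22) = -15 + 3*(-363 + 22) = -15 + 3*(-341) = -15 - 1023 = -1038)
584*(j(2) + 14)² + V = 584*(1 + 14)² - 1038 = 584*15² - 1038 = 584*225 - 1038 = 131400 - 1038 = 130362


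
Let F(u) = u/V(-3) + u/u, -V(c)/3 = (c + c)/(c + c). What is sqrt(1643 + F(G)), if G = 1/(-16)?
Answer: sqrt(236739)/12 ≈ 40.547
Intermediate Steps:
V(c) = -3 (V(c) = -3*(c + c)/(c + c) = -3*2*c/(2*c) = -3*2*c*1/(2*c) = -3*1 = -3)
G = -1/16 ≈ -0.062500
F(u) = 1 - u/3 (F(u) = u/(-3) + u/u = u*(-1/3) + 1 = -u/3 + 1 = 1 - u/3)
sqrt(1643 + F(G)) = sqrt(1643 + (1 - 1/3*(-1/16))) = sqrt(1643 + (1 + 1/48)) = sqrt(1643 + 49/48) = sqrt(78913/48) = sqrt(236739)/12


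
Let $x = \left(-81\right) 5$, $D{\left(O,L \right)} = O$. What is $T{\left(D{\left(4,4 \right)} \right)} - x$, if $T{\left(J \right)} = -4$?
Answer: $401$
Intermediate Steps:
$x = -405$
$T{\left(D{\left(4,4 \right)} \right)} - x = -4 - -405 = -4 + 405 = 401$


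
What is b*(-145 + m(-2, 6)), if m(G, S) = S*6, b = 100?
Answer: -10900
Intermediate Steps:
m(G, S) = 6*S
b*(-145 + m(-2, 6)) = 100*(-145 + 6*6) = 100*(-145 + 36) = 100*(-109) = -10900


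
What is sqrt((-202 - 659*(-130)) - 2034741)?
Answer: I*sqrt(1949273) ≈ 1396.2*I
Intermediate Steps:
sqrt((-202 - 659*(-130)) - 2034741) = sqrt((-202 + 85670) - 2034741) = sqrt(85468 - 2034741) = sqrt(-1949273) = I*sqrt(1949273)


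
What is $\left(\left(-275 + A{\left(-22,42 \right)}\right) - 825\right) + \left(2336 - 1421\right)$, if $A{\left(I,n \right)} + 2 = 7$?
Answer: $-180$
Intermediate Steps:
$A{\left(I,n \right)} = 5$ ($A{\left(I,n \right)} = -2 + 7 = 5$)
$\left(\left(-275 + A{\left(-22,42 \right)}\right) - 825\right) + \left(2336 - 1421\right) = \left(\left(-275 + 5\right) - 825\right) + \left(2336 - 1421\right) = \left(-270 - 825\right) + 915 = -1095 + 915 = -180$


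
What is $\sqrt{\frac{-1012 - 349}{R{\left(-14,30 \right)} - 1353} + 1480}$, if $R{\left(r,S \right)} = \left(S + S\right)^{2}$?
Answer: $\frac{\sqrt{7469475153}}{2247} \approx 38.463$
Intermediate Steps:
$R{\left(r,S \right)} = 4 S^{2}$ ($R{\left(r,S \right)} = \left(2 S\right)^{2} = 4 S^{2}$)
$\sqrt{\frac{-1012 - 349}{R{\left(-14,30 \right)} - 1353} + 1480} = \sqrt{\frac{-1012 - 349}{4 \cdot 30^{2} - 1353} + 1480} = \sqrt{- \frac{1361}{4 \cdot 900 - 1353} + 1480} = \sqrt{- \frac{1361}{3600 - 1353} + 1480} = \sqrt{- \frac{1361}{2247} + 1480} = \sqrt{\frac{3324199}{2247}} = \frac{\sqrt{7469475153}}{2247}$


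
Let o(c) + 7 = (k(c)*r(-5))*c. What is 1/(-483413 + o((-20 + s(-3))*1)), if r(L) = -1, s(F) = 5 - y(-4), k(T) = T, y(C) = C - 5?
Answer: -1/483456 ≈ -2.0684e-6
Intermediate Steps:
y(C) = -5 + C
s(F) = 14 (s(F) = 5 - (-5 - 4) = 5 - 1*(-9) = 5 + 9 = 14)
o(c) = -7 - c² (o(c) = -7 + (c*(-1))*c = -7 + (-c)*c = -7 - c²)
1/(-483413 + o((-20 + s(-3))*1)) = 1/(-483413 + (-7 - ((-20 + 14)*1)²)) = 1/(-483413 + (-7 - (-6*1)²)) = 1/(-483413 + (-7 - 1*(-6)²)) = 1/(-483413 + (-7 - 1*36)) = 1/(-483413 + (-7 - 36)) = 1/(-483413 - 43) = 1/(-483456) = -1/483456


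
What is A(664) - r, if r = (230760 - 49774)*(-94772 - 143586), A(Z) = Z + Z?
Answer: 43139462316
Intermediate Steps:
A(Z) = 2*Z
r = -43139460988 (r = 180986*(-238358) = -43139460988)
A(664) - r = 2*664 - 1*(-43139460988) = 1328 + 43139460988 = 43139462316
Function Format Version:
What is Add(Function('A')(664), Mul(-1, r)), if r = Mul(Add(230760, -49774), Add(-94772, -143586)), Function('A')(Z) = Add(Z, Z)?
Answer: 43139462316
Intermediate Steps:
Function('A')(Z) = Mul(2, Z)
r = -43139460988 (r = Mul(180986, -238358) = -43139460988)
Add(Function('A')(664), Mul(-1, r)) = Add(Mul(2, 664), Mul(-1, -43139460988)) = Add(1328, 43139460988) = 43139462316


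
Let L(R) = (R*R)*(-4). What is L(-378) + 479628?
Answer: -91908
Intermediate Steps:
L(R) = -4*R² (L(R) = R²*(-4) = -4*R²)
L(-378) + 479628 = -4*(-378)² + 479628 = -4*142884 + 479628 = -571536 + 479628 = -91908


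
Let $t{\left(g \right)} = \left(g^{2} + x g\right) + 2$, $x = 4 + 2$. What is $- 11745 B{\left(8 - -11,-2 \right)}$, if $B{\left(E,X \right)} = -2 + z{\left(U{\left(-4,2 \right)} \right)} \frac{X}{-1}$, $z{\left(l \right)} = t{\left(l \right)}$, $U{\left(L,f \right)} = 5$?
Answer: $-1315440$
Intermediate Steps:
$x = 6$
$t{\left(g \right)} = 2 + g^{2} + 6 g$ ($t{\left(g \right)} = \left(g^{2} + 6 g\right) + 2 = 2 + g^{2} + 6 g$)
$z{\left(l \right)} = 2 + l^{2} + 6 l$
$B{\left(E,X \right)} = -2 - 57 X$ ($B{\left(E,X \right)} = -2 + \left(2 + 5^{2} + 6 \cdot 5\right) \frac{X}{-1} = -2 + \left(2 + 25 + 30\right) X \left(-1\right) = -2 + 57 \left(- X\right) = -2 - 57 X$)
$- 11745 B{\left(8 - -11,-2 \right)} = - 11745 \left(-2 - -114\right) = - 11745 \left(-2 + 114\right) = \left(-11745\right) 112 = -1315440$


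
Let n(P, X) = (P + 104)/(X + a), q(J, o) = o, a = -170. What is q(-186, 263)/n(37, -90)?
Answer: -68380/141 ≈ -484.96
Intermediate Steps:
n(P, X) = (104 + P)/(-170 + X) (n(P, X) = (P + 104)/(X - 170) = (104 + P)/(-170 + X))
q(-186, 263)/n(37, -90) = 263/(((104 + 37)/(-170 - 90))) = 263/((141/(-260))) = 263/((-1/260*141)) = 263/(-141/260) = 263*(-260/141) = -68380/141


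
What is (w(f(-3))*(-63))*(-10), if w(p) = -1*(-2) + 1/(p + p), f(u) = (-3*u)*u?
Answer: 3745/3 ≈ 1248.3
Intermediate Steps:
f(u) = -3*u²
w(p) = 2 + 1/(2*p)
(w(f(-3))*(-63))*(-10) = ((2 + 1/(2*((-3*(-3)²))))*(-63))*(-10) = ((2 + 1/(2*((-3*9))))*(-63))*(-10) = ((2 + (½)/(-27))*(-63))*(-10) = ((2 + (½)*(-1/27))*(-63))*(-10) = ((2 - 1/54)*(-63))*(-10) = ((107/54)*(-63))*(-10) = -749/6*(-10) = 3745/3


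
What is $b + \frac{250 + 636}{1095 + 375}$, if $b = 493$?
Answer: $\frac{362798}{735} \approx 493.6$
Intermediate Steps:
$b + \frac{250 + 636}{1095 + 375} = 493 + \frac{250 + 636}{1095 + 375} = 493 + \frac{886}{1470} = 493 + 886 \cdot \frac{1}{1470} = 493 + \frac{443}{735} = \frac{362798}{735}$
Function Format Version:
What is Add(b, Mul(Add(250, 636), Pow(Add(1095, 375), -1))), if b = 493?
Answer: Rational(362798, 735) ≈ 493.60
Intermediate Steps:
Add(b, Mul(Add(250, 636), Pow(Add(1095, 375), -1))) = Add(493, Mul(Add(250, 636), Pow(Add(1095, 375), -1))) = Add(493, Mul(886, Pow(1470, -1))) = Add(493, Mul(886, Rational(1, 1470))) = Add(493, Rational(443, 735)) = Rational(362798, 735)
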